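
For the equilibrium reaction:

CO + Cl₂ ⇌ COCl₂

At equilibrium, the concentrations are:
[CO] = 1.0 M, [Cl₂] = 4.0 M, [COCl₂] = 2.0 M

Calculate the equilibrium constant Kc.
K_c = 0.5000

Kc = ([COCl₂]) / ([CO] × [Cl₂])
   = ((2.0)) / ((1.0)·(4.0))
   = 2 / 4 = 0.5000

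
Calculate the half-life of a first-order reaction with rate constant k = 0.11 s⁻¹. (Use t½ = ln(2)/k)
6.30 s

t½ = ln(2)/k = 0.6931/0.11 = 6.30 s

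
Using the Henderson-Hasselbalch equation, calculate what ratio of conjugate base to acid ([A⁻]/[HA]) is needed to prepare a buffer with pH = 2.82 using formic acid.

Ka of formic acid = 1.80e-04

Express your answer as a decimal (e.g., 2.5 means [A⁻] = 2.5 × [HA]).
[A⁻]/[HA] = 0.119

pKa = −log(1.80e-04) = 3.7447. pH = pKa + log([A⁻]/[HA]). 2.82 = 3.7447 + log(ratio). log(ratio) = 2.82 − 3.7447 = -0.9247. ratio = 10^(-0.9247) = 0.119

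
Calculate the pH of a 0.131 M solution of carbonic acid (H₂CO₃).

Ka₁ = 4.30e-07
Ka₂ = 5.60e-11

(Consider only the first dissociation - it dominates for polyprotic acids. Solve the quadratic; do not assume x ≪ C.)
pH = 3.63

x² + Ka₁·x − Ka₁·C = 0 with Ka₁ = 4.30e-07, C = 0.131.
x = (−Ka₁ + √(Ka₁² + 4·Ka₁·C))/2 = 2.3712e-04 M, so pH = 3.63.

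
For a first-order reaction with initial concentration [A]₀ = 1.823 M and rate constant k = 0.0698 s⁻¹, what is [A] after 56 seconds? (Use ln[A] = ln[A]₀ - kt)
0.0366 M

ln[A] = ln[A]₀ - k·t = ln(1.823) - (0.0698)·(56) = 0.6005 - 3.9088 = -3.3083
[A] = e^(-3.3083) = 0.0366 M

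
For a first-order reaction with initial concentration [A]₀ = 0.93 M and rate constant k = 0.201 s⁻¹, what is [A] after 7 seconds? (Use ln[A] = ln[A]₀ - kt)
0.2277 M

ln[A] = ln[A]₀ - k·t = ln(0.93) - (0.201)·(7) = -0.0726 - 1.4070 = -1.4796
[A] = e^(-1.4796) = 0.2277 M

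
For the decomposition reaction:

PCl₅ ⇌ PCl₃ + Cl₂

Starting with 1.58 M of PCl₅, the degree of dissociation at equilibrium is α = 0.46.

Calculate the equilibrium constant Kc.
K_c = 0.6191

x = α·[A]₀ = 0.46 × 1.58 = 0.7268 M dissociated.
At eq: [PCl₅] = 1.58 − 0.7268 = 0.8532 M; [PCl₃] = [Cl₂] = x = 0.7268 M.
Kc = [PCl₃][Cl₂]/[PCl₅] = (0.7268)²/0.8532 = 0.6191.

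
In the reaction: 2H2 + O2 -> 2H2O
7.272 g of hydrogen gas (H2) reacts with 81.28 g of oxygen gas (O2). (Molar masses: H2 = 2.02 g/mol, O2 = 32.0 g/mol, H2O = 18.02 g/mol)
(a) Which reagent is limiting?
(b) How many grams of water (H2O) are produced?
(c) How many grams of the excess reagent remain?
(a) H2, (b) 64.87 g, (c) 23.68 g

Moles of H2 = 7.272 g ÷ 2.02 g/mol = 3.6 mol
Moles of O2 = 81.28 g ÷ 32.0 g/mol = 2.54 mol
Moles ÷ coefficient: H2: 3.6/2 = 1.8, O2: 2.54/1 = 2.54
(a) H2 has the smaller value, so H2 is the limiting reagent.
(b) Moles of H2O = 3.6 mol H2 × (2/2) = 3.6 mol; mass = 3.6 mol × 18.02 g/mol = 64.87 g
(c) O2 consumed = 3.6 × (1/2) = 1.8 mol; remaining = 2.54 − 1.8 = 0.74 mol; mass = 0.74 mol × 32.0 g/mol = 23.68 g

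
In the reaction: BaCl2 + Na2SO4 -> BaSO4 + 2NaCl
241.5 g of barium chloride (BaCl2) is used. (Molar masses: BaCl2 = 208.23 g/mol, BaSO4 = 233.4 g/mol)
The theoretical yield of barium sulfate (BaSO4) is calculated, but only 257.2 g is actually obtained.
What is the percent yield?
Moles of BaCl2 = 241.5 g ÷ 208.23 g/mol = 1.15978 mol
Mole ratio: 1 mol BaSO4 / 1 mol BaCl2
Moles of BaSO4 = 1.15978 × (1/1) = 1.15978 mol
Theoretical yield = 1.15978 mol × 233.4 g/mol = 270.69 g
Actual yield = 257.2 g
Percent yield = (257.2 / 270.69) × 100% = 95.0%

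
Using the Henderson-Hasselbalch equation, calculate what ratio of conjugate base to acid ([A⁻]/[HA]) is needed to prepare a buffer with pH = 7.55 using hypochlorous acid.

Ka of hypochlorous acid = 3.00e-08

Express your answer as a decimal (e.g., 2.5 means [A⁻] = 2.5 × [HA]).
[A⁻]/[HA] = 1.064

pKa = −log(3.00e-08) = 7.5229. pH = pKa + log([A⁻]/[HA]). 7.55 = 7.5229 + log(ratio). log(ratio) = 7.55 − 7.5229 = 0.0271. ratio = 10^(0.0271) = 1.064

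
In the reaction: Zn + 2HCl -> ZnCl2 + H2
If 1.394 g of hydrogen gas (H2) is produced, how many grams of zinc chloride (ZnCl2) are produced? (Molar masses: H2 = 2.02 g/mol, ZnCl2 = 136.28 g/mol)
Moles of H2 = 1.394 g ÷ 2.02 g/mol = 0.690099 mol
Mole ratio: 1 mol ZnCl2 / 1 mol H2
Moles of ZnCl2 = 0.690099 × (1/1) = 0.690099 mol
Mass of ZnCl2 = 0.690099 mol × 136.28 g/mol = 94.05 g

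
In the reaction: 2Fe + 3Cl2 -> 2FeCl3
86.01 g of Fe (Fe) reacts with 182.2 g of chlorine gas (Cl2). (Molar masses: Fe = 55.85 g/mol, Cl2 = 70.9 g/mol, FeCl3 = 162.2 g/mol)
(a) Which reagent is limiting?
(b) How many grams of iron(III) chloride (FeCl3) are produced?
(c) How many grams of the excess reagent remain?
(a) Fe, (b) 249.8 g, (c) 18.42 g

Moles of Fe = 86.01 g ÷ 55.85 g/mol = 1.54002 mol
Moles of Cl2 = 182.2 g ÷ 70.9 g/mol = 2.56982 mol
Moles ÷ coefficient: Fe: 1.54002/2 = 0.77, Cl2: 2.56982/3 = 0.8566
(a) Fe has the smaller value, so Fe is the limiting reagent.
(b) Moles of FeCl3 = 1.54002 mol Fe × (2/2) = 1.54002 mol; mass = 1.54002 mol × 162.2 g/mol = 249.8 g
(c) Cl2 consumed = 1.54002 × (3/2) = 2.31003 mol; remaining = 2.56982 − 2.31003 = 0.25979 mol; mass = 0.25979 mol × 70.9 g/mol = 18.42 g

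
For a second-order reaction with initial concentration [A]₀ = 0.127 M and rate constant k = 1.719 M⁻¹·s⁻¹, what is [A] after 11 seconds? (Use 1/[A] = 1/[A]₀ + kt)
0.0373 M

1/[A] = 1/[A]₀ + k·t = 1/0.127 + (1.719)·(11) = 7.8740 + 18.9090 = 26.7830
[A] = 1/26.7830 = 0.0373 M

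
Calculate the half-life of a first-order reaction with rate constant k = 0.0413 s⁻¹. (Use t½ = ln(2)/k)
16.78 s

t½ = ln(2)/k = 0.6931/0.0413 = 16.78 s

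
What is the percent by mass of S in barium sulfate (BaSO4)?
Mass of S in formula = 32.07 × 1 = 32.07 g/mol
Molar mass = 233.4 g/mol
% S = (32.07/233.4) × 100% = 13.74%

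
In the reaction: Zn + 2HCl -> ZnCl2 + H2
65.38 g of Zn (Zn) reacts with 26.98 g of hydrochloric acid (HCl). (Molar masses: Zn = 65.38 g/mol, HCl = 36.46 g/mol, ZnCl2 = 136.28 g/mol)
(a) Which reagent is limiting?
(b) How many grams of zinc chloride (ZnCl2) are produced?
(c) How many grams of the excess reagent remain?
(a) HCl, (b) 50.42 g, (c) 41.19 g

Moles of Zn = 65.38 g ÷ 65.38 g/mol = 1 mol
Moles of HCl = 26.98 g ÷ 36.46 g/mol = 0.739989 mol
Moles ÷ coefficient: Zn: 1/1 = 1, HCl: 0.739989/2 = 0.37
(a) HCl has the smaller value, so HCl is the limiting reagent.
(b) Moles of ZnCl2 = 0.739989 mol HCl × (1/2) = 0.369995 mol; mass = 0.369995 mol × 136.28 g/mol = 50.42 g
(c) Zn consumed = 0.739989 × (1/2) = 0.369995 mol; remaining = 1 − 0.369995 = 0.630005 mol; mass = 0.630005 mol × 65.38 g/mol = 41.19 g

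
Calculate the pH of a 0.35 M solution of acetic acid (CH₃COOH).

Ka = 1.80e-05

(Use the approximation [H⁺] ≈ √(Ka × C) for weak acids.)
pH = 2.60

[H⁺] = √(Ka × C) = √(1.80e-05 × 0.35) = 2.5100e-03. pH = -log(2.5100e-03)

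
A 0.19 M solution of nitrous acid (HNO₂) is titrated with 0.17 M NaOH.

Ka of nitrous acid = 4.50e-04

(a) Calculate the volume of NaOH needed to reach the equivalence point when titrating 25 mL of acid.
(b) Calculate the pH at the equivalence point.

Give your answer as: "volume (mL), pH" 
V = 27.9 mL, pH = 8.15

(a) At equivalence: moles acid = moles base.
moles acid = 0.19 × 0.025 = 0.00475 mol; V_NaOH = 0.00475/0.17 = 0.02794 L = 27.9 mL.
(b) At equivalence, all acid → conjugate base A⁻ at [A⁻] = 0.00475/0.05294 = 0.08972 M.
Kb = Kw/Ka = 1.0e-14/4.50e-04 = 2.222e-11; [OH⁻] = √(Kb·[A⁻]) = 1.412e-06; pOH = 5.85; pH = 14 − pOH = 8.15.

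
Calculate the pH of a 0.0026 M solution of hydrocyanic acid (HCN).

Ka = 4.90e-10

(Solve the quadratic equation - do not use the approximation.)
pH = 5.95

x² + Ka×x - Ka×C = 0. Using quadratic formula: [H⁺] = 1.1285e-06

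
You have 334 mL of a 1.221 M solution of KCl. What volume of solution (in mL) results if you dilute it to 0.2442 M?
Using M₁V₁ = M₂V₂:
1.221 × 334 = 0.2442 × V₂
V₂ = (1.221 × 334) / 0.2442 = 1670 mL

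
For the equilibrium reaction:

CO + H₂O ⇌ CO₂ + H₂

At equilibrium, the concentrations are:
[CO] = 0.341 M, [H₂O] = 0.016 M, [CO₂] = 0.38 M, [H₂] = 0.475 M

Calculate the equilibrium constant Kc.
K_c = 33.0828

Kc = ([CO₂] × [H₂]) / ([CO] × [H₂O])
   = ((0.38)·(0.475)) / ((0.341)·(0.016))
   = 0.1805 / 0.005456 = 33.0828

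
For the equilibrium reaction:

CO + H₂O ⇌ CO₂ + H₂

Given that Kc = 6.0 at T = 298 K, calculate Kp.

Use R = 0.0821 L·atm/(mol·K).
K_p = 6.0000

Δn = (moles gaseous products) − (moles gaseous reactants) = 0
T = 298 K; RT = 0.0821 × 298 = 24.4658
Kp = Kc·(RT)^Δn = 6.0 × (24.4658)^0 = 6.0 × 1 = 6.0000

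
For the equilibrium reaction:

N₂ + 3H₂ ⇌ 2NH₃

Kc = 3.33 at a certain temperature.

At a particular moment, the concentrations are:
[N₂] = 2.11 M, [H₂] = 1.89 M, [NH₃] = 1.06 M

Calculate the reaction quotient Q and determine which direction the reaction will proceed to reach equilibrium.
Q = 0.079, Q < K, reaction proceeds forward (toward products)

Q = ([NH₃]^2) / ([N₂] × [H₂]^3)
  = ((1.06)^2) / ((2.11)·(1.89)^3) = 1.1236/14.245 = 0.07888
Since Q = 0.07888 < Kc = 3.33, the reaction proceeds forward (toward products) to reach equilibrium.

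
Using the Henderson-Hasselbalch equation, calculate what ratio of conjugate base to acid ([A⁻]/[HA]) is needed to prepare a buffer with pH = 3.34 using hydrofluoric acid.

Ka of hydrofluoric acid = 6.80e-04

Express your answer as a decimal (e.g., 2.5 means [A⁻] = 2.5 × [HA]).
[A⁻]/[HA] = 1.488

pKa = −log(6.80e-04) = 3.1675. pH = pKa + log([A⁻]/[HA]). 3.34 = 3.1675 + log(ratio). log(ratio) = 3.34 − 3.1675 = 0.1725. ratio = 10^(0.1725) = 1.488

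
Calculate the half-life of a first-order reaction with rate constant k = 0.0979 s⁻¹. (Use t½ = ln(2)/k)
7.08 s

t½ = ln(2)/k = 0.6931/0.0979 = 7.08 s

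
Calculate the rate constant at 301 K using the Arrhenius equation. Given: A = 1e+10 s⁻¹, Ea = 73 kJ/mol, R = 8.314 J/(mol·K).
2.14e-03 s⁻¹

k = A·exp(-Ea/(R·T)) = 1e+10·exp(-73000/(8.314·301)) = 1e+10·exp(-29.1707) = 1e+10·2.1446e-13 = 2.14e-03 s⁻¹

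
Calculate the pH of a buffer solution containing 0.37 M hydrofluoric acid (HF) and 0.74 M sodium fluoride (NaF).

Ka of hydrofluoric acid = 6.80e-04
pH = 3.47

pKa = -log(6.80e-04) = 3.17. pH = pKa + log([A⁻]/[HA]) = 3.17 + log(0.74/0.37)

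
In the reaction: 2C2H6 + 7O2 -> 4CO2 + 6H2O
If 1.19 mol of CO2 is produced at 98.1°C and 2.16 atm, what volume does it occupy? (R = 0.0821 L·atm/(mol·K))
T = 98.1°C + 273.15 = 371.25 K
V = nRT/P = (1.19 × 0.0821 × 371.25) / 2.16
V = 16.79 L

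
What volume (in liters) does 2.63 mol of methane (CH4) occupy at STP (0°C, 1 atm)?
At STP, 1 mol of gas occupies 22.4 L
Volume = 2.63 mol × 22.4 L/mol = 58.91 L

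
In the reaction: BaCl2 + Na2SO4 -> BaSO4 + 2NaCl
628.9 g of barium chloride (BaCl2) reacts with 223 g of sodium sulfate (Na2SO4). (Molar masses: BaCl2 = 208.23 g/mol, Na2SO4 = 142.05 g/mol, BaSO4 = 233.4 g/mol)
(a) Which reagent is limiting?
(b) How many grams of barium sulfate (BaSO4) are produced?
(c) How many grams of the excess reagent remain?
(a) Na2SO4, (b) 366.4 g, (c) 302 g

Moles of BaCl2 = 628.9 g ÷ 208.23 g/mol = 3.02022 mol
Moles of Na2SO4 = 223 g ÷ 142.05 g/mol = 1.56987 mol
Moles ÷ coefficient: BaCl2: 3.02022/1 = 3.02, Na2SO4: 1.56987/1 = 1.57
(a) Na2SO4 has the smaller value, so Na2SO4 is the limiting reagent.
(b) Moles of BaSO4 = 1.56987 mol Na2SO4 × (1/1) = 1.56987 mol; mass = 1.56987 mol × 233.4 g/mol = 366.4 g
(c) BaCl2 consumed = 1.56987 × (1/1) = 1.56987 mol; remaining = 3.02022 − 1.56987 = 1.45035 mol; mass = 1.45035 mol × 208.23 g/mol = 302 g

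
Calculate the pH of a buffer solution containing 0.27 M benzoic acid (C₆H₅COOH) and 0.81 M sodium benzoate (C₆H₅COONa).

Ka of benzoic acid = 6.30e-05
pH = 4.68

pKa = -log(6.30e-05) = 4.20. pH = pKa + log([A⁻]/[HA]) = 4.20 + log(0.81/0.27)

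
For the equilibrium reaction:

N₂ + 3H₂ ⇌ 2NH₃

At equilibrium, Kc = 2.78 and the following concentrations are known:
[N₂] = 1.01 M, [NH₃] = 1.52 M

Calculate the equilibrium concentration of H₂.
[H₂] = 0.9371 M

Kc = ([NH₃]^2) / ([N₂] × [H₂]^3) = 2.78
[H₂]^3 = (product terms)/(Kc · other reactant terms) = 2.3104 / (2.78 · 1.01) = 0.82285
[H₂] = (0.82285)^(1/3) = 0.9371 M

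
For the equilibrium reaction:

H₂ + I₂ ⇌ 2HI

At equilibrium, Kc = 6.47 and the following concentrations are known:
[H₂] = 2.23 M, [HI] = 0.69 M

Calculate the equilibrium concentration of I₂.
[I₂] = 0.0330 M

Kc = ([HI]^2) / ([H₂] × [I₂]) = 6.47
[I₂]^1 = (product terms)/(Kc · other reactant terms) = 0.4761 / (6.47 · 2.23) = 0.032998
[I₂] = 0.0330 M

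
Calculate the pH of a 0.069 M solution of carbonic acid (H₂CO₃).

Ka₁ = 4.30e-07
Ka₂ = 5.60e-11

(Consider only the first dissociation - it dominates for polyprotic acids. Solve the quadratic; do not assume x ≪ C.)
pH = 3.76

x² + Ka₁·x − Ka₁·C = 0 with Ka₁ = 4.30e-07, C = 0.069.
x = (−Ka₁ + √(Ka₁² + 4·Ka₁·C))/2 = 1.7203e-04 M, so pH = 3.76.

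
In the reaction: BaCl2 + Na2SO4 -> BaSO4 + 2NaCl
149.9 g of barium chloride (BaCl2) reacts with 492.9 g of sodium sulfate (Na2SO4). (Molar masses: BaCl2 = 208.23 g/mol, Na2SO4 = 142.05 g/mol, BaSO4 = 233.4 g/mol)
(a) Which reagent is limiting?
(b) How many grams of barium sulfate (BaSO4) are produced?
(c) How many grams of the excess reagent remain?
(a) BaCl2, (b) 168 g, (c) 390.6 g

Moles of BaCl2 = 149.9 g ÷ 208.23 g/mol = 0.719877 mol
Moles of Na2SO4 = 492.9 g ÷ 142.05 g/mol = 3.4699 mol
Moles ÷ coefficient: BaCl2: 0.719877/1 = 0.7199, Na2SO4: 3.4699/1 = 3.47
(a) BaCl2 has the smaller value, so BaCl2 is the limiting reagent.
(b) Moles of BaSO4 = 0.719877 mol BaCl2 × (1/1) = 0.719877 mol; mass = 0.719877 mol × 233.4 g/mol = 168 g
(c) Na2SO4 consumed = 0.719877 × (1/1) = 0.719877 mol; remaining = 3.4699 − 0.719877 = 2.75003 mol; mass = 2.75003 mol × 142.05 g/mol = 390.6 g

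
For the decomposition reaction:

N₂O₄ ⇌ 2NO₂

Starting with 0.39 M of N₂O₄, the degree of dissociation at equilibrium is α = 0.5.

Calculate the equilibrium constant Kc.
K_c = 0.7800

x = α·[A]₀ = 0.5 × 0.39 = 0.195 M dissociated.
At eq: [N₂O₄] = 0.39 − 0.195 = 0.195 M; [NO₂] = 2x = 0.39 M.
Kc = [NO₂]²/[N₂O₄] = (0.39)²/0.195 = 0.78.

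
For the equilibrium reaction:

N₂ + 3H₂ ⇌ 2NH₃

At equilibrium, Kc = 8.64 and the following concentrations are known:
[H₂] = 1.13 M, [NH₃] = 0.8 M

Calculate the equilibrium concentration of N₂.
[N₂] = 0.0513 M

Kc = ([NH₃]^2) / ([N₂] × [H₂]^3) = 8.64
[N₂]^1 = (product terms)/(Kc · other reactant terms) = 0.64 / (8.64 · 1.4429) = 0.051337
[N₂] = 0.0513 M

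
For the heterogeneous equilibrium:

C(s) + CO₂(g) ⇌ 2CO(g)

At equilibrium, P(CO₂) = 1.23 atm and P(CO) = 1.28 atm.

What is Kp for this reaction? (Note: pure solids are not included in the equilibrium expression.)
K_p = 1.332

Solid C is excluded.
Kp = P(CO)²/P(CO₂) = (1.28)²/1.23 = 1.638/1.23 = 1.332.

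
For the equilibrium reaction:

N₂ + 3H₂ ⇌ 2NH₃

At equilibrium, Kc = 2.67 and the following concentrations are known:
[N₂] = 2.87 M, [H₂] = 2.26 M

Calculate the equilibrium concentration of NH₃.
[NH₃] = 9.4050 M

Kc = ([NH₃]^2) / ([N₂] × [H₂]^3) = 2.67
[NH₃]^2 = Kc · (reactant terms)/(other product terms) = 2.67 · 33.129 / 1 = 88.454
[NH₃] = (88.454)^(1/2) = 9.4050 M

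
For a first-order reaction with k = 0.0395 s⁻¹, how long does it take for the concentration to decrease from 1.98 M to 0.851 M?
21.38 s

From ln[A] = ln[A]₀ - k·t: t = ln([A]₀/[A])/k = ln(1.98/0.851)/0.0395 = ln(2.3267)/0.0395 = 0.8444/0.0395 = 21.38 s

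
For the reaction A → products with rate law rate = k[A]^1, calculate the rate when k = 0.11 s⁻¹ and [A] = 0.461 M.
0.05071 M/s

rate = k·[A]^1 = 0.11·(0.461)^1 = 0.11·0.461 = 0.05071 M/s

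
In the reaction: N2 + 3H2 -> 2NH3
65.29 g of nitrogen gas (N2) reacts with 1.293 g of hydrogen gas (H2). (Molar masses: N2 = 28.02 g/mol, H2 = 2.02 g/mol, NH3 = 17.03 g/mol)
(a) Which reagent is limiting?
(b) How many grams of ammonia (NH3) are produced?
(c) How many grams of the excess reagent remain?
(a) H2, (b) 7.267 g, (c) 59.31 g

Moles of N2 = 65.29 g ÷ 28.02 g/mol = 2.33012 mol
Moles of H2 = 1.293 g ÷ 2.02 g/mol = 0.640099 mol
Moles ÷ coefficient: N2: 2.33012/1 = 2.33, H2: 0.640099/3 = 0.2134
(a) H2 has the smaller value, so H2 is the limiting reagent.
(b) Moles of NH3 = 0.640099 mol H2 × (2/3) = 0.426733 mol; mass = 0.426733 mol × 17.03 g/mol = 7.267 g
(c) N2 consumed = 0.640099 × (1/3) = 0.213366 mol; remaining = 2.33012 − 0.213366 = 2.11676 mol; mass = 2.11676 mol × 28.02 g/mol = 59.31 g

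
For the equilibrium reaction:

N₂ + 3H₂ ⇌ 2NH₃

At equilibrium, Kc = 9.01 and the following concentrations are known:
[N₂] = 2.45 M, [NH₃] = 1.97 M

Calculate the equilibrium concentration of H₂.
[H₂] = 0.5602 M

Kc = ([NH₃]^2) / ([N₂] × [H₂]^3) = 9.01
[H₂]^3 = (product terms)/(Kc · other reactant terms) = 3.8809 / (9.01 · 2.45) = 0.17581
[H₂] = (0.17581)^(1/3) = 0.5602 M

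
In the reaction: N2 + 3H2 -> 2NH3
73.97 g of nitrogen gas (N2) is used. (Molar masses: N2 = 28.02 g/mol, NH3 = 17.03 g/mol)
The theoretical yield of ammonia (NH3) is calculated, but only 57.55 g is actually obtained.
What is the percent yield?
Moles of N2 = 73.97 g ÷ 28.02 g/mol = 2.6399 mol
Mole ratio: 2 mol NH3 / 1 mol N2
Moles of NH3 = 2.6399 × (2/1) = 5.2798 mol
Theoretical yield = 5.2798 mol × 17.03 g/mol = 89.915 g
Actual yield = 57.55 g
Percent yield = (57.55 / 89.915) × 100% = 64.0%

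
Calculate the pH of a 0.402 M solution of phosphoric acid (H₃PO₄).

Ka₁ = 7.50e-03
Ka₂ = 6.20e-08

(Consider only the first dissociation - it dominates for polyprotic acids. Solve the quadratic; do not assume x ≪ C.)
pH = 1.29

x² + Ka₁·x − Ka₁·C = 0 with Ka₁ = 7.50e-03, C = 0.402.
x = (−Ka₁ + √(Ka₁² + 4·Ka₁·C))/2 = 5.1287e-02 M, so pH = 1.29.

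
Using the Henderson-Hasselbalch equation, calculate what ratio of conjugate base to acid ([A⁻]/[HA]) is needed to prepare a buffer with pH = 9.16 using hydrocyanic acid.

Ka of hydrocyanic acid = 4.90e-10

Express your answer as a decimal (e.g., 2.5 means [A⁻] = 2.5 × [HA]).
[A⁻]/[HA] = 0.708

pKa = −log(4.90e-10) = 9.3098. pH = pKa + log([A⁻]/[HA]). 9.16 = 9.3098 + log(ratio). log(ratio) = 9.16 − 9.3098 = -0.1498. ratio = 10^(-0.1498) = 0.708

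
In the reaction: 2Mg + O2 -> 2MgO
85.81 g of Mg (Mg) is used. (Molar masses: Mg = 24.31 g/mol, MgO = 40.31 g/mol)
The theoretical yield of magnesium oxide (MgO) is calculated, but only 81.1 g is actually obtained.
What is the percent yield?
Moles of Mg = 85.81 g ÷ 24.31 g/mol = 3.52982 mol
Mole ratio: 2 mol MgO / 2 mol Mg
Moles of MgO = 3.52982 × (2/2) = 3.52982 mol
Theoretical yield = 3.52982 mol × 40.31 g/mol = 142.29 g
Actual yield = 81.1 g
Percent yield = (81.1 / 142.29) × 100% = 57.0%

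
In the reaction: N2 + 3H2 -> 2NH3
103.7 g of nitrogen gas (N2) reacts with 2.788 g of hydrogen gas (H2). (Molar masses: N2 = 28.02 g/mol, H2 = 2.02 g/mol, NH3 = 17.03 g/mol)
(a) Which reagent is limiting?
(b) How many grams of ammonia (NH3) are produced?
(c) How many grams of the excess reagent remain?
(a) H2, (b) 15.67 g, (c) 90.81 g

Moles of N2 = 103.7 g ÷ 28.02 g/mol = 3.70093 mol
Moles of H2 = 2.788 g ÷ 2.02 g/mol = 1.3802 mol
Moles ÷ coefficient: N2: 3.70093/1 = 3.701, H2: 1.3802/3 = 0.4601
(a) H2 has the smaller value, so H2 is the limiting reagent.
(b) Moles of NH3 = 1.3802 mol H2 × (2/3) = 0.920132 mol; mass = 0.920132 mol × 17.03 g/mol = 15.67 g
(c) N2 consumed = 1.3802 × (1/3) = 0.460066 mol; remaining = 3.70093 − 0.460066 = 3.24086 mol; mass = 3.24086 mol × 28.02 g/mol = 90.81 g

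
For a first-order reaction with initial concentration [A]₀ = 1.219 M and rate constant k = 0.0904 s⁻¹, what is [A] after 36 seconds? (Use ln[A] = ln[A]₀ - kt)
0.0471 M

ln[A] = ln[A]₀ - k·t = ln(1.219) - (0.0904)·(36) = 0.1980 - 3.2544 = -3.0564
[A] = e^(-3.0564) = 0.0471 M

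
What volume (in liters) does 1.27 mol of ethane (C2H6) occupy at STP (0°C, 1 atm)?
At STP, 1 mol of gas occupies 22.4 L
Volume = 1.27 mol × 22.4 L/mol = 28.45 L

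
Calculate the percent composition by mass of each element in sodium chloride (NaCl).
Na: 39.34%, Cl: 60.66%

Molar mass of NaCl = 58.44 g/mol
% Na = (1 × 22.99) / 58.44 × 100% = 22.99 / 58.44 × 100% = 39.34%
% Cl = (1 × 35.45) / 58.44 × 100% = 35.45 / 58.44 × 100% = 60.66%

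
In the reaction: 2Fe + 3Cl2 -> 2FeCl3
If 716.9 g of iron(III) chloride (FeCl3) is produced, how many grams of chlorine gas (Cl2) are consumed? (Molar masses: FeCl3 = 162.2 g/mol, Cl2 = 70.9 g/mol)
Moles of FeCl3 = 716.9 g ÷ 162.2 g/mol = 4.41985 mol
Mole ratio: 3 mol Cl2 / 2 mol FeCl3
Moles of Cl2 = 4.41985 × (3/2) = 6.62978 mol
Mass of Cl2 = 6.62978 mol × 70.9 g/mol = 470.1 g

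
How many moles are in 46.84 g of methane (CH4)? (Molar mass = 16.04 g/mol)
Moles = 46.84 g ÷ 16.04 g/mol = 2.92 mol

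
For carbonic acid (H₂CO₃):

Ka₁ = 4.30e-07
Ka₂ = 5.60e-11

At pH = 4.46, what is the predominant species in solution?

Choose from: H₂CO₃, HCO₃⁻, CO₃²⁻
H₂CO₃

pKa1 = 6.37, pKa2 = 10.25. Each pKa is the crossover between adjacent species; pH = 4.46 lies in the region where H₂CO₃ predominates.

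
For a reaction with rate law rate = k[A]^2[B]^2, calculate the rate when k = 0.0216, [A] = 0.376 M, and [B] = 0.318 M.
0.0003088 M/s

rate = k·[A]^2·[B]^2 = 0.0216·(0.376)^2·(0.318)^2 = 0.0216·0.141376·0.101124 = 0.0003088 M/s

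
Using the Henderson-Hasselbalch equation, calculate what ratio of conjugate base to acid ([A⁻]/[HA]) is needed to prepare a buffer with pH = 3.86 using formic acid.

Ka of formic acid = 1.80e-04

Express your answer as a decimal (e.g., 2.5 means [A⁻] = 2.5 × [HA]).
[A⁻]/[HA] = 1.304

pKa = −log(1.80e-04) = 3.7447. pH = pKa + log([A⁻]/[HA]). 3.86 = 3.7447 + log(ratio). log(ratio) = 3.86 − 3.7447 = 0.1153. ratio = 10^(0.1153) = 1.304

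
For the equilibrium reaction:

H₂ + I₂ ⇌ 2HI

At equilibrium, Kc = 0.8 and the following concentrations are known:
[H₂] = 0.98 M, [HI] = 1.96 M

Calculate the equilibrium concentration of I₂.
[I₂] = 4.9000 M

Kc = ([HI]^2) / ([H₂] × [I₂]) = 0.8
[I₂]^1 = (product terms)/(Kc · other reactant terms) = 3.8416 / (0.8 · 0.98) = 4.9
[I₂] = 4.9000 M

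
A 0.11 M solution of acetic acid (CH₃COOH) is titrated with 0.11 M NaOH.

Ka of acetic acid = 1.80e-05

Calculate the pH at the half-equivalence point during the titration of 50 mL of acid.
pH = pKa = 4.74

At the half-equivalence point, [HA] = [A⁻], so by Henderson–Hasselbalch pH = pKa + log(1) = pKa.
pKa = −log(1.80e-05) = 4.74.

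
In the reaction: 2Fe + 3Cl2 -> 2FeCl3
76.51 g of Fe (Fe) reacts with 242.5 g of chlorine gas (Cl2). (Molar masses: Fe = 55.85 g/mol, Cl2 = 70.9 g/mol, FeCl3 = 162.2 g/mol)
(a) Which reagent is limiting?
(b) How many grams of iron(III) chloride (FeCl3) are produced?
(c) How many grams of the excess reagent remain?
(a) Fe, (b) 222.2 g, (c) 96.81 g

Moles of Fe = 76.51 g ÷ 55.85 g/mol = 1.36992 mol
Moles of Cl2 = 242.5 g ÷ 70.9 g/mol = 3.42031 mol
Moles ÷ coefficient: Fe: 1.36992/2 = 0.685, Cl2: 3.42031/3 = 1.14
(a) Fe has the smaller value, so Fe is the limiting reagent.
(b) Moles of FeCl3 = 1.36992 mol Fe × (2/2) = 1.36992 mol; mass = 1.36992 mol × 162.2 g/mol = 222.2 g
(c) Cl2 consumed = 1.36992 × (3/2) = 2.05488 mol; remaining = 3.42031 − 2.05488 = 1.36543 mol; mass = 1.36543 mol × 70.9 g/mol = 96.81 g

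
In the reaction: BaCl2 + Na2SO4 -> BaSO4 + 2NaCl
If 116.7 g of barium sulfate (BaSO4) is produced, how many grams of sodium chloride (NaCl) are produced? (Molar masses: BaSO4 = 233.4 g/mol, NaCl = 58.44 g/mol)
Moles of BaSO4 = 116.7 g ÷ 233.4 g/mol = 0.5 mol
Mole ratio: 2 mol NaCl / 1 mol BaSO4
Moles of NaCl = 0.5 × (2/1) = 1 mol
Mass of NaCl = 1 mol × 58.44 g/mol = 58.44 g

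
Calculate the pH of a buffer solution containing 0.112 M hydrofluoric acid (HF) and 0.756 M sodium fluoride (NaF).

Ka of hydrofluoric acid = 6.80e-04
pH = 4.00

pKa = -log(6.80e-04) = 3.17. pH = pKa + log([A⁻]/[HA]) = 3.17 + log(0.756/0.112)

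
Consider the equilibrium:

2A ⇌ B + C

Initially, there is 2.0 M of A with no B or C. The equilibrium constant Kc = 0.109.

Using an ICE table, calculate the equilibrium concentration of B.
[B] = 0.398 M

ICE: [A] = 2.0 − 2x, [B] = [C] = x.
Kc = x²/(2.0 − 2x)² = 0.109 ⇒ √Kc = x/(2.0 − 2x).
x = √0.109·2.0/(1 + 2√0.109) = 0.33015·2.0/1.6603 = 0.3977.
[B] = x = 0.398 M.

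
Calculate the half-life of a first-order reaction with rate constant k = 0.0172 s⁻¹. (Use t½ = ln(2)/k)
40.30 s

t½ = ln(2)/k = 0.6931/0.0172 = 40.30 s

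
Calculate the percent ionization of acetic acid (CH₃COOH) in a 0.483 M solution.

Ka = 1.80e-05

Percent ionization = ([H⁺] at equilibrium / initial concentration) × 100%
Percent ionization = 0.609%

Let x = [H⁺]. Ka = x²/(C - x) ⇒ x² + (1.80e-05)x - (1.80e-05)(0.483) = 0. x = 2.9396e-03. Percent = (2.9396e-03/0.483) × 100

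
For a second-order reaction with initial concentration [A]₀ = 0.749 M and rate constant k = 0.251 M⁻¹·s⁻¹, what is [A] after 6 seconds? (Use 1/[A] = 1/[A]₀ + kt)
0.3520 M

1/[A] = 1/[A]₀ + k·t = 1/0.749 + (0.251)·(6) = 1.3351 + 1.5060 = 2.8411
[A] = 1/2.8411 = 0.3520 M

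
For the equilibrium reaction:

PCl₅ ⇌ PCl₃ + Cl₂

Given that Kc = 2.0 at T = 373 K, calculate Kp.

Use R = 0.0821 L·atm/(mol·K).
K_p = 61.2466

Δn = (moles gaseous products) − (moles gaseous reactants) = 1
T = 373 K; RT = 0.0821 × 373 = 30.6233
Kp = Kc·(RT)^Δn = 2.0 × (30.6233)^1 = 2.0 × 30.6233 = 61.2466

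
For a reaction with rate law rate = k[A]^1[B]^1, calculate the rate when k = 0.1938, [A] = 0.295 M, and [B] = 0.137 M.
0.007832 M/s

rate = k·[A]^1·[B]^1 = 0.1938·(0.295)^1·(0.137)^1 = 0.1938·0.295·0.137 = 0.007832 M/s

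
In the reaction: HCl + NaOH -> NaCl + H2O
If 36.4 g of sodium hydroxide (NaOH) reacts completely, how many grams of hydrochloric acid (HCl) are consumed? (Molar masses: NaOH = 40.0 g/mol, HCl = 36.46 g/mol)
Moles of NaOH = 36.4 g ÷ 40.0 g/mol = 0.91 mol
Mole ratio: 1 mol HCl / 1 mol NaOH
Moles of HCl = 0.91 × (1/1) = 0.91 mol
Mass of HCl = 0.91 mol × 36.46 g/mol = 33.18 g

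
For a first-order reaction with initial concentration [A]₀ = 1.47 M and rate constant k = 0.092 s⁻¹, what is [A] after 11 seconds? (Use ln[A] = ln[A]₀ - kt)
0.5343 M

ln[A] = ln[A]₀ - k·t = ln(1.47) - (0.092)·(11) = 0.3853 - 1.0120 = -0.6267
[A] = e^(-0.6267) = 0.5343 M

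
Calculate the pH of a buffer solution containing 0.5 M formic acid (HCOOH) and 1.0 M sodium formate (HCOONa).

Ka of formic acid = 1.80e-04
pH = 4.05

pKa = -log(1.80e-04) = 3.74. pH = pKa + log([A⁻]/[HA]) = 3.74 + log(1.0/0.5)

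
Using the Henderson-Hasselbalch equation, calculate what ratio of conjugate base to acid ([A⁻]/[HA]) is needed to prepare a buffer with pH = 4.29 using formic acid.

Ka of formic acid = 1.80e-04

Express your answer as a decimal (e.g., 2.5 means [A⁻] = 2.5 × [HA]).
[A⁻]/[HA] = 3.510

pKa = −log(1.80e-04) = 3.7447. pH = pKa + log([A⁻]/[HA]). 4.29 = 3.7447 + log(ratio). log(ratio) = 4.29 − 3.7447 = 0.5453. ratio = 10^(0.5453) = 3.510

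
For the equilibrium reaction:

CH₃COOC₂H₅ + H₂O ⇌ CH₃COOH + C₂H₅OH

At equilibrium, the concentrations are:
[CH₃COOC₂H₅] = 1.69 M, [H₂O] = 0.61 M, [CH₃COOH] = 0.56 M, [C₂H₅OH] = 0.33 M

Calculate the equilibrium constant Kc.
K_c = 0.1793

Kc = ([CH₃COOH] × [C₂H₅OH]) / ([CH₃COOC₂H₅] × [H₂O])
   = ((0.56)·(0.33)) / ((1.69)·(0.61))
   = 0.1848 / 1.0309 = 0.1793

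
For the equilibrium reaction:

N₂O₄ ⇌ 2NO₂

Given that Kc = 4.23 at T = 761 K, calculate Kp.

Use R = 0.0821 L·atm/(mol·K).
K_p = 264.2824

Δn = (moles gaseous products) − (moles gaseous reactants) = 1
T = 761 K; RT = 0.0821 × 761 = 62.4781
Kp = Kc·(RT)^Δn = 4.23 × (62.4781)^1 = 4.23 × 62.4781 = 264.2824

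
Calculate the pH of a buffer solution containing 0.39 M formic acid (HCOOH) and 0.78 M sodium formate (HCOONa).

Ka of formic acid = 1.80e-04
pH = 4.05

pKa = -log(1.80e-04) = 3.74. pH = pKa + log([A⁻]/[HA]) = 3.74 + log(0.78/0.39)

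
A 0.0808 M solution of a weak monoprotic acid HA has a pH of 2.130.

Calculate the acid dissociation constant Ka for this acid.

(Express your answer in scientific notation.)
K_a = 7.49e-04

[H⁺] = 10^(−pH) = 10^(−2.130) = 7.413e-03 M. For HA ⇌ H⁺ + A⁻, Ka = x²/(C − x) = (7.413e-03)²/(0.0808 − 7.413e-03) = 7.49e-04.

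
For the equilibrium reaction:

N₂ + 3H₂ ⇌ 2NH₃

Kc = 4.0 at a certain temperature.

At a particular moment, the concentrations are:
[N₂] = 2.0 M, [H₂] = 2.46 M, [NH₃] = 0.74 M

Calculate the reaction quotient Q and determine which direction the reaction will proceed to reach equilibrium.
Q = 0.018, Q < K, reaction proceeds forward (toward products)

Q = ([NH₃]^2) / ([N₂] × [H₂]^3)
  = ((0.74)^2) / ((2.0)·(2.46)^3) = 0.5476/29.774 = 0.01839
Since Q = 0.01839 < Kc = 4.0, the reaction proceeds forward (toward products) to reach equilibrium.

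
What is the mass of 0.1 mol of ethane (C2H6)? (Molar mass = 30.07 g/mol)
Mass = 0.1 mol × 30.07 g/mol = 3.007 g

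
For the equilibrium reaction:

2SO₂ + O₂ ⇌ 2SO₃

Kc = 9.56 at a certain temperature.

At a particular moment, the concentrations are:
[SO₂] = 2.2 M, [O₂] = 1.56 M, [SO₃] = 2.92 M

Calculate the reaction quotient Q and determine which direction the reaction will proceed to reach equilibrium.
Q = 1.129, Q < K, reaction proceeds forward (toward products)

Q = ([SO₃]^2) / ([SO₂]^2 × [O₂])
  = ((2.92)^2) / ((2.2)^2·(1.56)) = 8.5264/7.5504 = 1.129
Since Q = 1.129 < Kc = 9.56, the reaction proceeds forward (toward products) to reach equilibrium.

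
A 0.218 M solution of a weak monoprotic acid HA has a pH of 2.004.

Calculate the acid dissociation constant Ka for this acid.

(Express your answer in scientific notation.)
K_a = 4.72e-04

[H⁺] = 10^(−pH) = 10^(−2.004) = 9.908e-03 M. For HA ⇌ H⁺ + A⁻, Ka = x²/(C − x) = (9.908e-03)²/(0.218 − 9.908e-03) = 4.72e-04.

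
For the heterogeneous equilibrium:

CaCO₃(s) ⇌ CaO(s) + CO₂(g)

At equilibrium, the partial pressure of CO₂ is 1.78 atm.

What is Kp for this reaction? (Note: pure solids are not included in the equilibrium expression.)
K_p = 1.78

Solids (CaCO₃, CaO) have activity 1 and are excluded.
Kp = P(CO₂) = 1.78.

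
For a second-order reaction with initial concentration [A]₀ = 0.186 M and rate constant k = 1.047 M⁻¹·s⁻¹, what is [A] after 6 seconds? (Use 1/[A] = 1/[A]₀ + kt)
0.0858 M

1/[A] = 1/[A]₀ + k·t = 1/0.186 + (1.047)·(6) = 5.3763 + 6.2820 = 11.6583
[A] = 1/11.6583 = 0.0858 M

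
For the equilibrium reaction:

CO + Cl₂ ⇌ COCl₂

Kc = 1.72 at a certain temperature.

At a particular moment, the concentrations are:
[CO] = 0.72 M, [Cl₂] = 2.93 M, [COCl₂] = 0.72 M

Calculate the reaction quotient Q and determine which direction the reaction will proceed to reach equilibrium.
Q = 0.341, Q < K, reaction proceeds forward (toward products)

Q = ([COCl₂]) / ([CO] × [Cl₂])
  = ((0.72)) / ((0.72)·(2.93)) = 0.72/2.1096 = 0.3413
Since Q = 0.3413 < Kc = 1.72, the reaction proceeds forward (toward products) to reach equilibrium.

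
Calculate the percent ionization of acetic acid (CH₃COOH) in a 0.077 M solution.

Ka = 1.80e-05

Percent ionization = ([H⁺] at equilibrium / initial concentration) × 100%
Percent ionization = 1.52%

Let x = [H⁺]. Ka = x²/(C - x) ⇒ x² + (1.80e-05)x - (1.80e-05)(0.077) = 0. x = 1.1683e-03. Percent = (1.1683e-03/0.077) × 100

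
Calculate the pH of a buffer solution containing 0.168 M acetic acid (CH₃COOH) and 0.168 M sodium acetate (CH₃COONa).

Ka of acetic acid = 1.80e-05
pH = 4.74

pKa = -log(1.80e-05) = 4.74. pH = pKa + log([A⁻]/[HA]) = 4.74 + log(0.168/0.168)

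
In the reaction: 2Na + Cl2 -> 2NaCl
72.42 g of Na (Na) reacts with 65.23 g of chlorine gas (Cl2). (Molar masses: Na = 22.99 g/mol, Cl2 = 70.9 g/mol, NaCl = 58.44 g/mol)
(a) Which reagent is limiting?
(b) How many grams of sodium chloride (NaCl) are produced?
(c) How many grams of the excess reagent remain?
(a) Cl2, (b) 107.5 g, (c) 30.12 g

Moles of Na = 72.42 g ÷ 22.99 g/mol = 3.15007 mol
Moles of Cl2 = 65.23 g ÷ 70.9 g/mol = 0.920028 mol
Moles ÷ coefficient: Na: 3.15007/2 = 1.575, Cl2: 0.920028/1 = 0.92
(a) Cl2 has the smaller value, so Cl2 is the limiting reagent.
(b) Moles of NaCl = 0.920028 mol Cl2 × (2/1) = 1.84006 mol; mass = 1.84006 mol × 58.44 g/mol = 107.5 g
(c) Na consumed = 0.920028 × (2/1) = 1.84006 mol; remaining = 3.15007 − 1.84006 = 1.31001 mol; mass = 1.31001 mol × 22.99 g/mol = 30.12 g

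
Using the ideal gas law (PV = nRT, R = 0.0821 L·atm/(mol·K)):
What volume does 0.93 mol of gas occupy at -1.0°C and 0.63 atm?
T = -1.0°C + 273.15 = 272.15 K
V = nRT/P = (0.93 × 0.0821 × 272.15) / 0.63
V = 32.98 L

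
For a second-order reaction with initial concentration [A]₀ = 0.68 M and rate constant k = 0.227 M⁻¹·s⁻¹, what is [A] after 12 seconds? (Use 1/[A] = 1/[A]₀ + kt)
0.2384 M

1/[A] = 1/[A]₀ + k·t = 1/0.68 + (0.227)·(12) = 1.4706 + 2.7240 = 4.1946
[A] = 1/4.1946 = 0.2384 M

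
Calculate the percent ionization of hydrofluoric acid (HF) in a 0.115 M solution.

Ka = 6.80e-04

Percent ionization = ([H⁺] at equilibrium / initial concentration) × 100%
Percent ionization = 7.4%

Let x = [H⁺]. Ka = x²/(C - x) ⇒ x² + (6.80e-04)x - (6.80e-04)(0.115) = 0. x = 8.5096e-03. Percent = (8.5096e-03/0.115) × 100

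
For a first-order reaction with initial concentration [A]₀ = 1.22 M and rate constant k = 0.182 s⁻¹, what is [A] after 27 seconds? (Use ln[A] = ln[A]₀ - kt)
0.0090 M

ln[A] = ln[A]₀ - k·t = ln(1.22) - (0.182)·(27) = 0.1989 - 4.9140 = -4.7151
[A] = e^(-4.7151) = 0.0090 M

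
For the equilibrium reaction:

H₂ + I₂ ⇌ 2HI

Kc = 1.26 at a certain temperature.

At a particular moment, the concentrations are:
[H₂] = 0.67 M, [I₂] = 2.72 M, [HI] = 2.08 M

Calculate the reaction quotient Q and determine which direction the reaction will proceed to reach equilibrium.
Q = 2.374, Q > K, reaction proceeds reverse (toward reactants)

Q = ([HI]^2) / ([H₂] × [I₂])
  = ((2.08)^2) / ((0.67)·(2.72)) = 4.3264/1.8224 = 2.374
Since Q = 2.374 > Kc = 1.26, the reaction proceeds reverse (toward reactants) to reach equilibrium.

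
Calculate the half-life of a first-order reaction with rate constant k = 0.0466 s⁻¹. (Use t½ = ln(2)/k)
14.87 s

t½ = ln(2)/k = 0.6931/0.0466 = 14.87 s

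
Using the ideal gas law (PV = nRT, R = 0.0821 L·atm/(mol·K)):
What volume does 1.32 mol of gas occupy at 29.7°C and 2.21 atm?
T = 29.7°C + 273.15 = 302.85 K
V = nRT/P = (1.32 × 0.0821 × 302.85) / 2.21
V = 14.85 L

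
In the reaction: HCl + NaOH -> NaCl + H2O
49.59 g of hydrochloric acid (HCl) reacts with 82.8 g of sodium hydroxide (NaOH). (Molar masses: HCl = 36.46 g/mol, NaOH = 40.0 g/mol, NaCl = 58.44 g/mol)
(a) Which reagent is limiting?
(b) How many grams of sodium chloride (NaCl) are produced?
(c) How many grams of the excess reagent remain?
(a) HCl, (b) 79.49 g, (c) 28.4 g

Moles of HCl = 49.59 g ÷ 36.46 g/mol = 1.36012 mol
Moles of NaOH = 82.8 g ÷ 40.0 g/mol = 2.07 mol
Moles ÷ coefficient: HCl: 1.36012/1 = 1.36, NaOH: 2.07/1 = 2.07
(a) HCl has the smaller value, so HCl is the limiting reagent.
(b) Moles of NaCl = 1.36012 mol HCl × (1/1) = 1.36012 mol; mass = 1.36012 mol × 58.44 g/mol = 79.49 g
(c) NaOH consumed = 1.36012 × (1/1) = 1.36012 mol; remaining = 2.07 − 1.36012 = 0.709879 mol; mass = 0.709879 mol × 40.0 g/mol = 28.4 g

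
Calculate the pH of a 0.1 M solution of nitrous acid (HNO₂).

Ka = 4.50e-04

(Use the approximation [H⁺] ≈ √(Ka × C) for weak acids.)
pH = 2.17

[H⁺] = √(Ka × C) = √(4.50e-04 × 0.1) = 6.7082e-03. pH = -log(6.7082e-03)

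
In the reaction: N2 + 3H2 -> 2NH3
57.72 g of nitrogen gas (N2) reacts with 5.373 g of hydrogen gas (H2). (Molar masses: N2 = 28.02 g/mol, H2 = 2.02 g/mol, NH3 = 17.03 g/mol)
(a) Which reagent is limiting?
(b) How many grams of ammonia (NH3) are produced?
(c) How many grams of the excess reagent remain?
(a) H2, (b) 30.2 g, (c) 32.88 g

Moles of N2 = 57.72 g ÷ 28.02 g/mol = 2.05996 mol
Moles of H2 = 5.373 g ÷ 2.02 g/mol = 2.6599 mol
Moles ÷ coefficient: N2: 2.05996/1 = 2.06, H2: 2.6599/3 = 0.8866
(a) H2 has the smaller value, so H2 is the limiting reagent.
(b) Moles of NH3 = 2.6599 mol H2 × (2/3) = 1.77327 mol; mass = 1.77327 mol × 17.03 g/mol = 30.2 g
(c) N2 consumed = 2.6599 × (1/3) = 0.886634 mol; remaining = 2.05996 − 0.886634 = 1.17332 mol; mass = 1.17332 mol × 28.02 g/mol = 32.88 g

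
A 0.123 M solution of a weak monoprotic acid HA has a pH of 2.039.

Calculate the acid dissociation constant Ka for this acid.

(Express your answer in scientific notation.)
K_a = 7.34e-04

[H⁺] = 10^(−pH) = 10^(−2.039) = 9.141e-03 M. For HA ⇌ H⁺ + A⁻, Ka = x²/(C − x) = (9.141e-03)²/(0.123 − 9.141e-03) = 7.34e-04.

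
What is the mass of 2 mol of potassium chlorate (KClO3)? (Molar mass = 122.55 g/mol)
Mass = 2 mol × 122.55 g/mol = 245.1 g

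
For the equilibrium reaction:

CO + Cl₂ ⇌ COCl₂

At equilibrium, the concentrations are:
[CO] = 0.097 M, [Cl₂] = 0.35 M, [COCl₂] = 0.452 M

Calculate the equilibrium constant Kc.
K_c = 13.3137

Kc = ([COCl₂]) / ([CO] × [Cl₂])
   = ((0.452)) / ((0.097)·(0.35))
   = 0.452 / 0.03395 = 13.3137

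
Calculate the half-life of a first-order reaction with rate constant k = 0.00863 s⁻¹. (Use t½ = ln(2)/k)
80.32 s

t½ = ln(2)/k = 0.6931/0.00863 = 80.32 s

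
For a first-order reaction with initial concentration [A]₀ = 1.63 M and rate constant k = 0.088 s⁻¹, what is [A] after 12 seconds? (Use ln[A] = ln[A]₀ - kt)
0.5670 M

ln[A] = ln[A]₀ - k·t = ln(1.63) - (0.088)·(12) = 0.4886 - 1.0560 = -0.5674
[A] = e^(-0.5674) = 0.5670 M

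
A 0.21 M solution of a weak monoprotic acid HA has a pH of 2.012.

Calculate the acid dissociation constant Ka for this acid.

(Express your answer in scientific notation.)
K_a = 4.72e-04

[H⁺] = 10^(−pH) = 10^(−2.012) = 9.727e-03 M. For HA ⇌ H⁺ + A⁻, Ka = x²/(C − x) = (9.727e-03)²/(0.21 − 9.727e-03) = 4.72e-04.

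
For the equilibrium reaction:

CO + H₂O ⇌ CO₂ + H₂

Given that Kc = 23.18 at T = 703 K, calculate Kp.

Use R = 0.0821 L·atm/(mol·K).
K_p = 23.1800

Δn = (moles gaseous products) − (moles gaseous reactants) = 0
T = 703 K; RT = 0.0821 × 703 = 57.7163
Kp = Kc·(RT)^Δn = 23.18 × (57.7163)^0 = 23.18 × 1 = 23.1800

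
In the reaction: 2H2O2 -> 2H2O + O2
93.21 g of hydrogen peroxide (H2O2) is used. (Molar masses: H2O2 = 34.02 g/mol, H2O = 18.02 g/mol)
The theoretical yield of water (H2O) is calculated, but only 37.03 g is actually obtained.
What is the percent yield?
Moles of H2O2 = 93.21 g ÷ 34.02 g/mol = 2.73986 mol
Mole ratio: 2 mol H2O / 2 mol H2O2
Moles of H2O = 2.73986 × (2/2) = 2.73986 mol
Theoretical yield = 2.73986 mol × 18.02 g/mol = 49.372 g
Actual yield = 37.03 g
Percent yield = (37.03 / 49.372) × 100% = 75.0%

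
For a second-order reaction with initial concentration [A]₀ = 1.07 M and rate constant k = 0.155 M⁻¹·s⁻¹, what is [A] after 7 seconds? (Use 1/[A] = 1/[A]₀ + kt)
0.4952 M

1/[A] = 1/[A]₀ + k·t = 1/1.07 + (0.155)·(7) = 0.9346 + 1.0850 = 2.0196
[A] = 1/2.0196 = 0.4952 M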